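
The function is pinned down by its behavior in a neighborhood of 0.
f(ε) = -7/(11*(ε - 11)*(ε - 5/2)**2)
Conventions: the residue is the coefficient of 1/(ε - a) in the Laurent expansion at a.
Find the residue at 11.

At the order-1 pole 11 set g(ε) = (ε - (11))*f(ε) = -7/(11*(ε - 5/2)**2).
Simple pole: residue = g(a) at a = 11, which is -28/3179.

The residue is -28/3179.


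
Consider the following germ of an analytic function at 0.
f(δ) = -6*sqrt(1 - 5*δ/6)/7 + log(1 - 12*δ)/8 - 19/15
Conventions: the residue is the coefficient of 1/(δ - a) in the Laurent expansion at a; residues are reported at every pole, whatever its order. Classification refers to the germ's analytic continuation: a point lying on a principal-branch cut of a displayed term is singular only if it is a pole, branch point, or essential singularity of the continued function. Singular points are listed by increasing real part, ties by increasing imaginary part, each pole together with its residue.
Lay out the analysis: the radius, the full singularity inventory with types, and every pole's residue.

Radius of convergence at 0: 1/12.
At 1/12: a logarithmic branch point.
At 6/5: an algebraic (square-root) branch point.

Branch term (-6/7)*sqrt(1 - δ/(6/5)): its argument vanishes at δ = 6/5, a square-root branch point, modulus 6/5.
Branch term (1/8)*log(1 - δ/(1/12)): its argument vanishes at δ = 1/12, a logarithmic branch point, modulus 1/12.
The radius of convergence is the smallest modulus among the singular points: 1/12.
List the singular points by increasing real part (a conjugate pair: the negative imaginary part first).


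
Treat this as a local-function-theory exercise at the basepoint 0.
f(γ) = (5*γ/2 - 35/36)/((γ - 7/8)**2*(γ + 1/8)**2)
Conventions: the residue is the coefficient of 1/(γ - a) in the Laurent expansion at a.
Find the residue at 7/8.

The residue is 5/72.

At the order-2 pole 7/8 set g(γ) = (γ - (7/8))^2*f(γ) = (5*γ/2 - 35/36)/(γ + 1/8)**2.
Order-2 pole: residue = g'(a); g'(7/8) = 5/72, so the residue is 5/72.


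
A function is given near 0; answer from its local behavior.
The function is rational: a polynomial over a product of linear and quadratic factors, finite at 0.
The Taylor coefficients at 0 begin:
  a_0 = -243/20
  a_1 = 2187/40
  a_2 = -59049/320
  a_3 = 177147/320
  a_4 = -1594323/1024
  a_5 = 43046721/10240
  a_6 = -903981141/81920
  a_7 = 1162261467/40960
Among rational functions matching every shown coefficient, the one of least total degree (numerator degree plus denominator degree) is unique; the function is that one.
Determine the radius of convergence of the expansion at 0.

The radius of convergence is 4/9.

No rational of total degree below 2 reproduces all 8 coefficients; solving the [0/2] Pade equations on them gives f(y) = -12/(5*(y + 4/9)**2), whose expansion matches every shown term.
Denominator factor (y + 4/9)^2: pole of order 2 at -4/9, modulus 4/9.
The radius of convergence is the smallest modulus among the singular points: 4/9.


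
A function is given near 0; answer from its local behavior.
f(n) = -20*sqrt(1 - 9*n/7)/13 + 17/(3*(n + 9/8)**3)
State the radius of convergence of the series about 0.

Denominator factor (n + 9/8)^3: pole of order 3 at -9/8, modulus 9/8.
Branch term (-20/13)*sqrt(1 - n/(7/9)): its argument vanishes at n = 7/9, a square-root branch point, modulus 7/9.
The radius of convergence is the smallest modulus among the singular points: 7/9.

The radius of convergence is 7/9.


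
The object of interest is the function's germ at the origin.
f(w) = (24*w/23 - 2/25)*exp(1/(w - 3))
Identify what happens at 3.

The exponent 1/(w - (3)) has a pole at 3, so exp(1/(w - (3))) takes every nonzero value near it: an essential singularity (not a pole of any order).

The point is an essential singularity.


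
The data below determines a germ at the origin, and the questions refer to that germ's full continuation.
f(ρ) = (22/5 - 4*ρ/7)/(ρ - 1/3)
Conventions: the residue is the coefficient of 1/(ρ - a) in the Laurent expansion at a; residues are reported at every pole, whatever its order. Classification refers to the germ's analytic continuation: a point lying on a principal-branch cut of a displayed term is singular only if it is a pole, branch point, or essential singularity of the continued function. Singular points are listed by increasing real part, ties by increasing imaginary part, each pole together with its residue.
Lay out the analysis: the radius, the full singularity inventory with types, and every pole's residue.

Denominator factor (ρ - 1/3): pole of order 1 at 1/3, modulus 1/3.
The radius of convergence is the smallest modulus among the singular points: 1/3.
At the order-1 pole 1/3 set g(ρ) = (ρ - (1/3))*f(ρ) = 22/5 - 4*ρ/7.
Simple pole: residue = g(a) at a = 1/3, which is 442/105.

Radius of convergence at 0: 1/3.
At 1/3: a pole of order 1; residue 442/105.


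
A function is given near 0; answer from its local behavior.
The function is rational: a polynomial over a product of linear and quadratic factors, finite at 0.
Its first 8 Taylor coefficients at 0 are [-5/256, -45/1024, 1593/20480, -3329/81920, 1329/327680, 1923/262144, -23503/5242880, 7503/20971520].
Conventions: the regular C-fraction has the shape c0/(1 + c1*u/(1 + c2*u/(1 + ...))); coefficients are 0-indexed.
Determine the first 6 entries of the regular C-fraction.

The regular C-fraction coefficients are [-5/256, -9/4, 201/50, -24842/45225, -93702077/179756712, 5025/99368].


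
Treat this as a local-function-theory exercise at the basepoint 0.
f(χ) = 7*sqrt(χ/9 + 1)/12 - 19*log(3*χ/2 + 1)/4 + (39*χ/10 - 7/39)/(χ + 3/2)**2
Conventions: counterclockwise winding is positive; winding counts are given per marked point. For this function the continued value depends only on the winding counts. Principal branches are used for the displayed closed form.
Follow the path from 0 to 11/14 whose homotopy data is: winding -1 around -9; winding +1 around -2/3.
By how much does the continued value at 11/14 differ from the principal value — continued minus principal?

Continued minus principal equals (-(1/36)*sqrt(1918)) - ((19/2)*pi)*i.

The rational part is single-valued and drops out of the difference; each branch term changes only by its own monodromy.
(-19/4)*log(1 - χ/(-2/3)): each positive loop around -2/3 adds 2*pi*i to the log, so winding +1 contributes (-19/4)*(1)*2*pi*i = -(19/2)*pi*i.
(7/12)*sqrt(1 - χ/(-9)): winding -1 is odd, the square root flips sign, contributing -2*(7/12)*sqrt(1 - (11/14)/(-9)) = -2*(7/12)*sqrt(137/126) = -(1/36)*sqrt(1918).
Summing the contributions at χ = 11/14 gives (-(1/36)*sqrt(1918)) - ((19/2)*pi)*i.


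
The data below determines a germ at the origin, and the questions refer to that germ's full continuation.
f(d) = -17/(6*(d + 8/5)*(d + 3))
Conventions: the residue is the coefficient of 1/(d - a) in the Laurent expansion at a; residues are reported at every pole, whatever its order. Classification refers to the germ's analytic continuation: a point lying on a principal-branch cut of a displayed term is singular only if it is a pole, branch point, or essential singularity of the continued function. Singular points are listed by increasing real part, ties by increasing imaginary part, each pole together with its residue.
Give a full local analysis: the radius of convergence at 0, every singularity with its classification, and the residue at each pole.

Radius of convergence at 0: 8/5.
At -3: a pole of order 1; residue 85/42.
At -8/5: a pole of order 1; residue -85/42.

Denominator factor (d + 3): pole of order 1 at -3, modulus 3.
Denominator factor (d + 8/5): pole of order 1 at -8/5, modulus 8/5.
The radius of convergence is the smallest modulus among the singular points: 8/5.
At the order-1 pole -3 set g(d) = (d - (-3))*f(d) = -17/(6*(d + 8/5)).
Simple pole: residue = g(a) at a = -3, which is 85/42.
At the order-1 pole -8/5 set g(d) = (d - (-8/5))*f(d) = -17/(6*(d + 3)).
Simple pole: residue = g(a) at a = -8/5, which is -85/42.
List the singular points by increasing real part (a conjugate pair: the negative imaginary part first).


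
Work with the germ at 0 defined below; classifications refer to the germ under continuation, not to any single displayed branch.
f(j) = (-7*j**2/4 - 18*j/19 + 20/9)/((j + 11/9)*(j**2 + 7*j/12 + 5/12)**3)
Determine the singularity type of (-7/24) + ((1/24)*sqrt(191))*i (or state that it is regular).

The denominator factor j**2 + 7*j/12 + 5/12 vanishes at (-7/24) + ((1/24)*sqrt(191))*i and appears to the power 3; the numerator there equals (21377/7296) + ((67/21888)*sqrt(191))*i, nonzero, and no other factor vanishes.
Hence a pole whose order is the multiplicity, 3.

The point is a pole of order 3.


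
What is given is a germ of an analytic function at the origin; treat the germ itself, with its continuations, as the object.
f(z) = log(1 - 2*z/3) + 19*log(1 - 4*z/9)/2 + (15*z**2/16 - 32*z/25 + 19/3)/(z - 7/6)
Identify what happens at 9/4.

The term (19/2)*log(1 - z/(9/4)) has argument 1 - 9/4/(9/4) = 0 at 9/4: a logarithmic (infinitely-sheeted) branch point; the remaining terms are analytic or single-valued there.

The point is a logarithmic branch point.


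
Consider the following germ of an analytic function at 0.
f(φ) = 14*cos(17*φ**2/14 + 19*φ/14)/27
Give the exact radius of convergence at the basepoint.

The radius of convergence is infinite.

The factor cos(17*φ**2/14 + 19*φ/14) is entire and contributes no finite singular point.
The polynomial part has no poles.
No finite singular points: the Taylor series at 0 converges everywhere.


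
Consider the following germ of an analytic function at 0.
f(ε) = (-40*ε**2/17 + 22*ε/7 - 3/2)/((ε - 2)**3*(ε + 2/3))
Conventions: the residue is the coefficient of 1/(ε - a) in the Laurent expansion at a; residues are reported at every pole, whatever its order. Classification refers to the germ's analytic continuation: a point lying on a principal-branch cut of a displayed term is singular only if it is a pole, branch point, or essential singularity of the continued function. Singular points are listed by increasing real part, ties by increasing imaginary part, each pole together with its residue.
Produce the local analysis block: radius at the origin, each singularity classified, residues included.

Radius of convergence at 0: 2/3.
At -2/3: a pole of order 1; residue 29823/121856.
At 2: a pole of order 3; residue -29823/121856.

Denominator factor (ε - 2)^3: pole of order 3 at 2, modulus 2.
Denominator factor (ε + 2/3): pole of order 1 at -2/3, modulus 2/3.
The radius of convergence is the smallest modulus among the singular points: 2/3.
At the order-1 pole -2/3 set g(ε) = (ε - (-2/3))*f(ε) = (-40*ε**2/17 + 22*ε/7 - 3/2)/(ε - 2)**3.
Simple pole: residue = g(a) at a = -2/3, which is 29823/121856.
At the order-3 pole 2 set g(ε) = (ε - (2))^3*f(ε) = (-40*ε**2/17 + 22*ε/7 - 3/2)/(ε + 2/3).
Order-3 pole: residue = g''(a)/2; g''(2) = -29823/60928, so the residue is -29823/121856.
List the singular points by increasing real part (a conjugate pair: the negative imaginary part first).


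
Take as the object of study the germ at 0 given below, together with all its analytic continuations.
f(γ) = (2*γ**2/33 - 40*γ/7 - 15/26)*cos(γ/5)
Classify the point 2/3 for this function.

There is no denominator, hence no pole anywhere.
The factor cos(γ/5) is entire.
So the germ continues analytically to 2/3.

The point is a regular point.


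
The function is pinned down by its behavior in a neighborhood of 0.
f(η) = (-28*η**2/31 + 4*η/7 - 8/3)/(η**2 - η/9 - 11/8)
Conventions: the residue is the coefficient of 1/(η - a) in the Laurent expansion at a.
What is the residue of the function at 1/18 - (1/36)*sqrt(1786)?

The factor η**2 - η/9 - 11/8 splits as (η - a)(η - a') with a = 1/18 - (1/36)*sqrt(1786), a' = 1/18 + (1/36)*sqrt(1786). At the order-1 pole a set g(η) = (η - a)*f(η) = [-28*η**2/31 + 4*η/7 - 8/3] / (η - a').
Simple pole: residue = g(a) at a = 1/18 - (1/36)*sqrt(1786), which is 460/1953 + (136483/3488058)*sqrt(1786).

The residue is 460/1953 + (136483/3488058)*sqrt(1786).


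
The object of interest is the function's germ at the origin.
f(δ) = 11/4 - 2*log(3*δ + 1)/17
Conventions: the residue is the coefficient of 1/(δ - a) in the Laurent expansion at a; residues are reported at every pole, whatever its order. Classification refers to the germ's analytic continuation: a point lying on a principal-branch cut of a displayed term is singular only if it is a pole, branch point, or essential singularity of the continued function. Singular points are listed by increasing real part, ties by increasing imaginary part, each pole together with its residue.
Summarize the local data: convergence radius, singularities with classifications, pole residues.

Branch term (-2/17)*log(1 - δ/(-1/3)): its argument vanishes at δ = -1/3, a logarithmic branch point, modulus 1/3.
The radius of convergence is the smallest modulus among the singular points: 1/3.

Radius of convergence at 0: 1/3.
At -1/3: a logarithmic branch point.


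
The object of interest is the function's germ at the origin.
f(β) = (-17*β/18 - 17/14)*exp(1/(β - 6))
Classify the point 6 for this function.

The point is an essential singularity.

The exponent 1/(β - (6)) has a pole at 6, so exp(1/(β - (6))) takes every nonzero value near it: an essential singularity (not a pole of any order).


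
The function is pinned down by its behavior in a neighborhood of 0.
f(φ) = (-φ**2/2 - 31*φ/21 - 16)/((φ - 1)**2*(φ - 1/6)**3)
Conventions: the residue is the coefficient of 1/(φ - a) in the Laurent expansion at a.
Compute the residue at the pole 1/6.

The residue is -94104/875.

At the order-3 pole 1/6 set g(φ) = (φ - (1/6))^3*f(φ) = (-φ**2/2 - 31*φ/21 - 16)/(φ - 1)**2.
Order-3 pole: residue = g''(a)/2; g''(1/6) = -188208/875, so the residue is -94104/875.


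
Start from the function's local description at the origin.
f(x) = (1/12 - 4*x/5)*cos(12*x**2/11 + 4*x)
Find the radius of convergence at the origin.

The radius of convergence is infinite.

The factor cos(12*x**2/11 + 4*x) is entire and contributes no finite singular point.
The polynomial part has no poles.
No finite singular points: the Taylor series at 0 converges everywhere.


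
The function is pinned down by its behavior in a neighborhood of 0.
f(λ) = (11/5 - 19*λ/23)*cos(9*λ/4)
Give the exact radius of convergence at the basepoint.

The factor cos(9*λ/4) is entire and contributes no finite singular point.
The polynomial part has no poles.
No finite singular points: the Taylor series at 0 converges everywhere.

The radius of convergence is infinite.


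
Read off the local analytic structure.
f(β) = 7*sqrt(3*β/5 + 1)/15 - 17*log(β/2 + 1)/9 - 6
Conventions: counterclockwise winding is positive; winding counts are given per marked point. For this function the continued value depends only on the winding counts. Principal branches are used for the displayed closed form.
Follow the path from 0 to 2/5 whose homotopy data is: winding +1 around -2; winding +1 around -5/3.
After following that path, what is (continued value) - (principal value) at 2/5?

The rational part is single-valued and drops out of the difference; each branch term changes only by its own monodromy.
(7/15)*sqrt(1 - β/(-5/3)): winding +1 is odd, the square root flips sign, contributing -2*(7/15)*sqrt(1 - (2/5)/(-5/3)) = -2*(7/15)*sqrt(31/25) = -(14/75)*sqrt(31).
(-17/9)*log(1 - β/(-2)): each positive loop around -2 adds 2*pi*i to the log, so winding +1 contributes (-17/9)*(1)*2*pi*i = -(34/9)*pi*i.
Summing the contributions at β = 2/5 gives (-(14/75)*sqrt(31)) - ((34/9)*pi)*i.

Continued minus principal equals (-(14/75)*sqrt(31)) - ((34/9)*pi)*i.


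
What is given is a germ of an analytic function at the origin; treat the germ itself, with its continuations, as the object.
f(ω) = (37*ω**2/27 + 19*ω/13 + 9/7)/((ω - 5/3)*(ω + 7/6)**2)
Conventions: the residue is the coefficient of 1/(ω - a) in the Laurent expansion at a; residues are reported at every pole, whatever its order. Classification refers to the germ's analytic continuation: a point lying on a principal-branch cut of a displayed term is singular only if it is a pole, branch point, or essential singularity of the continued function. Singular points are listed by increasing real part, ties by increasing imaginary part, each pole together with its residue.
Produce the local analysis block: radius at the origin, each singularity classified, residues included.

Radius of convergence at 0: 7/6.
At -7/6: a pole of order 2; residue 11377/26299.
At 5/3: a pole of order 1; residue 665884/710073.

Denominator factor (ω - 5/3): pole of order 1 at 5/3, modulus 5/3.
Denominator factor (ω + 7/6)^2: pole of order 2 at -7/6, modulus 7/6.
The radius of convergence is the smallest modulus among the singular points: 7/6.
At the order-2 pole -7/6 set g(ω) = (ω - (-7/6))^2*f(ω) = (37*ω**2/27 + 19*ω/13 + 9/7)/(ω - 5/3).
Order-2 pole: residue = g'(a); g'(-7/6) = 11377/26299, so the residue is 11377/26299.
At the order-1 pole 5/3 set g(ω) = (ω - (5/3))*f(ω) = (37*ω**2/27 + 19*ω/13 + 9/7)/(ω + 7/6)**2.
Simple pole: residue = g(a) at a = 5/3, which is 665884/710073.
List the singular points by increasing real part (a conjugate pair: the negative imaginary part first).


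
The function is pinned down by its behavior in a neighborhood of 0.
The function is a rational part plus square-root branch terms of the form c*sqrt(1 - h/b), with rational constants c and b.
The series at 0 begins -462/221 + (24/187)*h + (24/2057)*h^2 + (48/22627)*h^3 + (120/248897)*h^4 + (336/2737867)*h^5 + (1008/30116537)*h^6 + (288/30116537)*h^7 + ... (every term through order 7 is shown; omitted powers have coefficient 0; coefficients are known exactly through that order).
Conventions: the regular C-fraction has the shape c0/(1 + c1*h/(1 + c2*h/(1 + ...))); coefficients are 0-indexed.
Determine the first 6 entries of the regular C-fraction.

Taylor coefficients (read off): a_0 = -462/221, a_1 = 24/187, a_2 = 24/2057, a_3 = 48/22627, a_4 = 120/248897, a_5 = 336/2737867.
c0 = a_0 = -462/221. Peel one level at a time: if S = 1 + c*h/S' with S'(0) = 1, then c is the h-coefficient of S and S' = c*h/(S - 1).
S_1 = c0/f = 1 + (52/847)*h + (6708/717409)*h^2 + ...; c1 = 52/847.
S_2 = c1*h/(S_1 - 1) = 1 + (-129/847)*h + (-1/121)*h^2 + ...; c2 = -129/847.
S_3 = c2*h/(S_2 - 1) = 1 + (-7/129)*h + (-1267/183051)*h^2 + ...; c3 = -7/129.
S_4 = c3*h/(S_3 - 1) = 1 + (-181/1419)*h + (-1/121)*h^2 + ...; c4 = -181/1419.
S_5 = c4*h/(S_4 - 1) = 1 + (-129/1991)*h + ...; c5 = -129/1991.

The regular C-fraction coefficients are [-462/221, 52/847, -129/847, -7/129, -181/1419, -129/1991].


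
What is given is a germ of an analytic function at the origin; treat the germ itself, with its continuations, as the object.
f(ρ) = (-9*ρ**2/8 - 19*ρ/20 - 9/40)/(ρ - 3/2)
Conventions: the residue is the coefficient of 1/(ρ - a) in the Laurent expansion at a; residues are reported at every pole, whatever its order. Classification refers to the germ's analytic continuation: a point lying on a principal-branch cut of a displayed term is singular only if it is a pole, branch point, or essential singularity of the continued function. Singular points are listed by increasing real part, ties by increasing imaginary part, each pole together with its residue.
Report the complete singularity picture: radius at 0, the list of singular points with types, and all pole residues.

Radius of convergence at 0: 3/2.
At 3/2: a pole of order 1; residue -669/160.

Denominator factor (ρ - 3/2): pole of order 1 at 3/2, modulus 3/2.
The radius of convergence is the smallest modulus among the singular points: 3/2.
At the order-1 pole 3/2 set g(ρ) = (ρ - (3/2))*f(ρ) = -9*ρ**2/8 - 19*ρ/20 - 9/40.
Simple pole: residue = g(a) at a = 3/2, which is -669/160.


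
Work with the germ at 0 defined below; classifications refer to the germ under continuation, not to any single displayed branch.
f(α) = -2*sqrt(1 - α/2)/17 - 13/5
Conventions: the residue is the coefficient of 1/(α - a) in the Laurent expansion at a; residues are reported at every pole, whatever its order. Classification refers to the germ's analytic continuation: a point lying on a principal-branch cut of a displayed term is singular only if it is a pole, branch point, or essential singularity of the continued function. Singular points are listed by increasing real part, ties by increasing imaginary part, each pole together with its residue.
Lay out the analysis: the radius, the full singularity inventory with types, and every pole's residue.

Radius of convergence at 0: 2.
At 2: an algebraic (square-root) branch point.

Branch term (-2/17)*sqrt(1 - α/(2)): its argument vanishes at α = 2, a square-root branch point, modulus 2.
The radius of convergence is the smallest modulus among the singular points: 2.


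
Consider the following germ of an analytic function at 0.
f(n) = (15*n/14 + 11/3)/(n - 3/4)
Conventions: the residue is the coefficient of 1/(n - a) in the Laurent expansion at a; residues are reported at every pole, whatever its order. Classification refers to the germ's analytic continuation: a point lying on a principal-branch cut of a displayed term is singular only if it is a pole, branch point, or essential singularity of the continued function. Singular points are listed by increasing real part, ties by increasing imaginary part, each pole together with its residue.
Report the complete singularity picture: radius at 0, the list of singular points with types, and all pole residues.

Radius of convergence at 0: 3/4.
At 3/4: a pole of order 1; residue 751/168.

Denominator factor (n - 3/4): pole of order 1 at 3/4, modulus 3/4.
The radius of convergence is the smallest modulus among the singular points: 3/4.
At the order-1 pole 3/4 set g(n) = (n - (3/4))*f(n) = 15*n/14 + 11/3.
Simple pole: residue = g(a) at a = 3/4, which is 751/168.


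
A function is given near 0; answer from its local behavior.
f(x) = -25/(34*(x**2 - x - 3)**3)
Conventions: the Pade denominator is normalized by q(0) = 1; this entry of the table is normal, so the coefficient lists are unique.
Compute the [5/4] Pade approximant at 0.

Taylor coefficients needed (expand at 0): a_0 = 25/918, a_1 = -25/918, a_2 = 125/2754, a_3 = -575/12393, a_4 = 1325/24786, a_5 = -3925/74358, a_6 = 35575/669222, a_7 = -625/12393, a_8 = 15925/334611, a_9 = -394550/9034497.
Write the denominator as Q(x) = 1 + q1*x + q2*x^2 + q3*x^3 + q4*x^4. Requiring Q*f - P = O(x^10) with deg P <= 5 kills the coefficients of x^6..x^9 in Q*f:
  x^6: a_6 + q1*a_5 + q2*a_4 + q3*a_3 + q4*a_2 = 0, i.e. 35575/669222 + (-3925/74358)*q1 + (1325/24786)*q2 + (-575/12393)*q3 + (125/2754)*q4 = 0.
  x^7: a_7 + q1*a_6 + q2*a_5 + q3*a_4 + q4*a_3 = 0, i.e. -625/12393 + (35575/669222)*q1 + (-3925/74358)*q2 + (1325/24786)*q3 + (-575/12393)*q4 = 0.
  x^8: a_8 + q1*a_7 + q2*a_6 + q3*a_5 + q4*a_4 = 0, i.e. 15925/334611 + (-625/12393)*q1 + (35575/669222)*q2 + (-3925/74358)*q3 + (1325/24786)*q4 = 0.
  x^9: a_9 + q1*a_8 + q2*a_7 + q3*a_6 + q4*a_5 = 0, i.e. -394550/9034497 + (15925/334611)*q1 + (-625/12393)*q2 + (35575/669222)*q3 + (-3925/74358)*q4 = 0.
Solving this linear system: q1 = -5015/4416, q2 = -23/8, q3 = 3509/39744, q4 = 117379/119232.
The numerator is Q*f truncated at degree 5: P0 = a_0 = 25/918; P1 = a_1 + q1*a_0 = -235775/4053888; P2 = a_2 + q1*a_1 + q2*a_0 = -2675/1351296; P3 = a_3 + q1*a_2 + q2*a_1 + q3*a_0 = -5825/337824; P4 = a_4 + q1*a_3 + q2*a_2 + q3*a_1 + q4*a_0 = 125/2026944; P5 = a_5 + q1*a_4 + q2*a_3 + q3*a_2 + q4*a_1 = -3925/1351296.

The Pade approximant has numerator coefficients [25/918, -235775/4053888, -2675/1351296, -5825/337824, 125/2026944, -3925/1351296]; denominator coefficients [1, -5015/4416, -23/8, 3509/39744, 117379/119232].


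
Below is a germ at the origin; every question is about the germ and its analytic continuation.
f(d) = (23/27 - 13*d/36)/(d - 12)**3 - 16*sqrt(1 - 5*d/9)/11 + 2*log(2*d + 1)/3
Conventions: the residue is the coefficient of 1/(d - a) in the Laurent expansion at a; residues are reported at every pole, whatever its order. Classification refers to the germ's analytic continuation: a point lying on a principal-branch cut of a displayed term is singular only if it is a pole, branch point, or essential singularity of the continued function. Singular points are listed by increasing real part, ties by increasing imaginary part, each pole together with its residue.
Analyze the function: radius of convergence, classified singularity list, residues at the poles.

Denominator factor (d - 12)^3: pole of order 3 at 12, modulus 12.
Branch term (-16/11)*sqrt(1 - d/(9/5)): its argument vanishes at d = 9/5, a square-root branch point, modulus 9/5.
Branch term (2/3)*log(1 - d/(-1/2)): its argument vanishes at d = -1/2, a logarithmic branch point, modulus 1/2.
The radius of convergence is the smallest modulus among the singular points: 1/2.
The branch terms are analytic at 12 and contribute nothing to the residue; only the rational part matters.
At the order-3 pole 12 set g(d) = (d - (12))^3*(rational part) = 23/27 - 13*d/36.
Order-3 pole: residue = g''(a)/2; g''(12) = 0, so the residue is 0.
List the singular points by increasing real part (a conjugate pair: the negative imaginary part first).

Radius of convergence at 0: 1/2.
At -1/2: a logarithmic branch point.
At 9/5: an algebraic (square-root) branch point.
At 12: a pole of order 3; residue 0.


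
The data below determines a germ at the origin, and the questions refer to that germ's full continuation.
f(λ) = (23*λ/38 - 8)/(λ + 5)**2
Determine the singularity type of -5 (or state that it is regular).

The denominator factor λ + 5 vanishes at -5 and appears to the power 2; the numerator there equals -419/38, nonzero, and no other factor vanishes.
Hence a pole whose order is the multiplicity, 2.

The point is a pole of order 2.


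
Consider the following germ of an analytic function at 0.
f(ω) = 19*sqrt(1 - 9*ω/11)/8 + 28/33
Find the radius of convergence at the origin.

Branch term (19/8)*sqrt(1 - ω/(11/9)): its argument vanishes at ω = 11/9, a square-root branch point, modulus 11/9.
The radius of convergence is the smallest modulus among the singular points: 11/9.

The radius of convergence is 11/9.


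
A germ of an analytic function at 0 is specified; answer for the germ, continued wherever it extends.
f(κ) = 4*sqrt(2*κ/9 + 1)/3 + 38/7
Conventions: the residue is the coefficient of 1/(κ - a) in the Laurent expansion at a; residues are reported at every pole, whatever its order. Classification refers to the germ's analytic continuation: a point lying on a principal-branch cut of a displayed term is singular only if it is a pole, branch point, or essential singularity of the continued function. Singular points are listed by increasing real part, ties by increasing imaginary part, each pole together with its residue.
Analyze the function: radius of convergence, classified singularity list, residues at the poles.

Radius of convergence at 0: 9/2.
At -9/2: an algebraic (square-root) branch point.

Branch term (4/3)*sqrt(1 - κ/(-9/2)): its argument vanishes at κ = -9/2, a square-root branch point, modulus 9/2.
The radius of convergence is the smallest modulus among the singular points: 9/2.


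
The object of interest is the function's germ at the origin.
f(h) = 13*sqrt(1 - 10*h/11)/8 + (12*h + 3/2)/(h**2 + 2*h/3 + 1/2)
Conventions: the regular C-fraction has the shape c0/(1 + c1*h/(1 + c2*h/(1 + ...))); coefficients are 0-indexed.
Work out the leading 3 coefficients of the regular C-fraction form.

Taylor coefficients (expand at 0): a_0 = 37/8, a_1 = 1695/88, a_2 = -190703/5808.
c0 = a_0 = 37/8. Peel one level at a time: if S = 1 + c*h/S' with S'(0) = 1, then c is the h-coefficient of S and S' = c*h/(S - 1).
S_1 = c0/f = 1 + (-1695/407)*h + (24294161/993894)*h^2 + ...; c1 = -1695/407.
S_2 = c1*h/(S_1 - 1) = 1 + (24294161/4139190)*h + ...; c2 = 24294161/4139190.

The regular C-fraction coefficients are [37/8, -1695/407, 24294161/4139190].


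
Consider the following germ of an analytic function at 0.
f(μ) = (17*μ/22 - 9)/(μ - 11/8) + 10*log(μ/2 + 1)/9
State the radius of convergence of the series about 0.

The radius of convergence is 11/8.

Denominator factor (μ - 11/8): pole of order 1 at 11/8, modulus 11/8.
Branch term (10/9)*log(1 - μ/(-2)): its argument vanishes at μ = -2, a logarithmic branch point, modulus 2.
The radius of convergence is the smallest modulus among the singular points: 11/8.


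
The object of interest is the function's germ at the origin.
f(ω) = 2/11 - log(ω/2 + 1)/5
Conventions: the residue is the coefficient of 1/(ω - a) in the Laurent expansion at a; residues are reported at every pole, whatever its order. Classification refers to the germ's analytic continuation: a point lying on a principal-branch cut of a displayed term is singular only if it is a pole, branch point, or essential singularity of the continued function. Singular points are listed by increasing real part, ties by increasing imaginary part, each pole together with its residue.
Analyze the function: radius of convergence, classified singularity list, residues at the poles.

Branch term (-1/5)*log(1 - ω/(-2)): its argument vanishes at ω = -2, a logarithmic branch point, modulus 2.
The radius of convergence is the smallest modulus among the singular points: 2.

Radius of convergence at 0: 2.
At -2: a logarithmic branch point.


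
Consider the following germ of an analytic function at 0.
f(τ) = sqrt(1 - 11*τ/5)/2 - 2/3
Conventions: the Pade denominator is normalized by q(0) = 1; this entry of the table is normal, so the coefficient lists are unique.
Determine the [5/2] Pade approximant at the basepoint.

Taylor coefficients needed (expand at 0): a_0 = -1/6, a_1 = -11/20, a_2 = -121/400, a_3 = -1331/4000, a_4 = -14641/32000, a_5 = -1127357/1600000, a_6 = -37202781/32000000, a_7 = -643076643/320000000.
Write the denominator as Q(τ) = 1 + q1*τ + q2*τ^2. Requiring Q*f - P = O(τ^8) with deg P <= 5 kills the coefficients of τ^6..τ^7 in Q*f:
  τ^6: a_6 + q1*a_5 + q2*a_4 = 0, i.e. -37202781/32000000 + (-1127357/1600000)*q1 + (-14641/32000)*q2 = 0.
  τ^7: a_7 + q1*a_6 + q2*a_5 = 0, i.e. -643076643/320000000 + (-37202781/32000000)*q1 + (-1127357/1600000)*q2 = 0.
Solving this linear system: q1 = -99/35, q2 = 363/200.
The numerator is Q*f truncated at degree 5: P0 = a_0 = -1/6; P1 = a_1 + q1*a_0 = -11/140; P2 = a_2 + q1*a_1 + q2*a_0 = 1331/1400; P3 = a_3 + q1*a_2 + q2*a_1 = -1331/2800; P4 = a_4 + q1*a_3 + q2*a_2 = -14641/224000; P5 = a_5 + q1*a_4 + q2*a_3 = -161051/11200000.

The Pade approximant has numerator coefficients [-1/6, -11/140, 1331/1400, -1331/2800, -14641/224000, -161051/11200000]; denominator coefficients [1, -99/35, 363/200].


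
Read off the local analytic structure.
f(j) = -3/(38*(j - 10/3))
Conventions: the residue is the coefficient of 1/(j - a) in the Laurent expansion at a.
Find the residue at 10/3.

At the order-1 pole 10/3 set g(j) = (j - (10/3))*f(j) = -3/38.
Simple pole: residue = g(a) at a = 10/3, which is -3/38.

The residue is -3/38.


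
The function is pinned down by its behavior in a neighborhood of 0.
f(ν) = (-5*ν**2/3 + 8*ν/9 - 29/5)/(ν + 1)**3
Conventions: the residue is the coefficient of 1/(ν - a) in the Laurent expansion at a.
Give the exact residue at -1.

At the order-3 pole -1 set g(ν) = (ν - (-1))^3*f(ν) = -5*ν**2/3 + 8*ν/9 - 29/5.
Order-3 pole: residue = g''(a)/2; g''(-1) = -10/3, so the residue is -5/3.

The residue is -5/3.


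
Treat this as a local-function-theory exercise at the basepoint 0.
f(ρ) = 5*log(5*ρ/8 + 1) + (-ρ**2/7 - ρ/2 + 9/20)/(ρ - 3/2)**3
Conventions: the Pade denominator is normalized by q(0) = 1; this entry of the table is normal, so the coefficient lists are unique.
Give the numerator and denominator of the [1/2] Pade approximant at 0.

The Pade approximant has numerator coefficients [-2/15, 3943821677/1331136720]; denominator coefficients [1, 6468469/19720544, -7159977/129923584].

Taylor coefficients needed (expand at 0): a_0 = -2/15, a_1 = 3247/1080, a_2 = -120173/120960, a_3 = 47567/96768.
Write the denominator as Q(ρ) = 1 + q1*ρ + q2*ρ^2. Requiring Q*f - P = O(ρ^4) with deg P <= 1 kills the coefficients of ρ^2..ρ^3 in Q*f:
  ρ^2: a_2 + q1*a_1 + q2*a_0 = 0, i.e. -120173/120960 + (3247/1080)*q1 + (-2/15)*q2 = 0.
  ρ^3: a_3 + q1*a_2 + q2*a_1 = 0, i.e. 47567/96768 + (-120173/120960)*q1 + (3247/1080)*q2 = 0.
Solving this linear system: q1 = 6468469/19720544, q2 = -7159977/129923584.
The numerator is Q*f truncated at degree 1: P0 = a_0 = -2/15; P1 = a_1 + q1*a_0 = 3943821677/1331136720.


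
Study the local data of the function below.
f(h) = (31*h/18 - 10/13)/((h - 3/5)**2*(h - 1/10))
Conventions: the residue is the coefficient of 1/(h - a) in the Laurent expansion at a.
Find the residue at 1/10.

The residue is -1397/585.

At the order-1 pole 1/10 set g(h) = (h - (1/10))*f(h) = (31*h/18 - 10/13)/(h - 3/5)**2.
Simple pole: residue = g(a) at a = 1/10, which is -1397/585.


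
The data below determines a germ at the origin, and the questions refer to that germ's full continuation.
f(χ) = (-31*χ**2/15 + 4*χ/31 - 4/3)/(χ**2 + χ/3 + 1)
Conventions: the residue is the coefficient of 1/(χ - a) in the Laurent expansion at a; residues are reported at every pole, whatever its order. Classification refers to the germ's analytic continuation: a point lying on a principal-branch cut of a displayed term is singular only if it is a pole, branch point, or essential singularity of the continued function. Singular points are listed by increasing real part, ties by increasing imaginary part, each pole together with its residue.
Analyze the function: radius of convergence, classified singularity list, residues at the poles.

Radius of convergence at 0: 1.
At (-1/6) - ((1/6)*sqrt(35))*i: a pole of order 1; residue (1141/2790) + ((4997/97650)*sqrt(35))*i.
At (-1/6) + ((1/6)*sqrt(35))*i: a pole of order 1; residue (1141/2790) - ((4997/97650)*sqrt(35))*i.

Denominator factor (χ**2 + χ/3 + 1): discriminant -35/9, complex-conjugate roots (-1/6) + ((1/6)*sqrt(35))*i and (-1/6) - ((1/6)*sqrt(35))*i; poles of order 1, moduli 1 and 1.
The radius of convergence is the smallest modulus among the singular points: 1.
The factor χ**2 + χ/3 + 1 splits as (χ - a)(χ - a') with a = (-1/6) - ((1/6)*sqrt(35))*i, a' = (-1/6) + ((1/6)*sqrt(35))*i. At the order-1 pole a set g(χ) = (χ - a)*f(χ) = [-31*χ**2/15 + 4*χ/31 - 4/3] / (χ - a').
Simple pole: residue = g(a) at a = (-1/6) - ((1/6)*sqrt(35))*i, which is (1141/2790) + ((4997/97650)*sqrt(35))*i.
The factor χ**2 + χ/3 + 1 splits as (χ - a)(χ - a') with a = (-1/6) + ((1/6)*sqrt(35))*i, a' = (-1/6) - ((1/6)*sqrt(35))*i. At the order-1 pole a set g(χ) = (χ - a)*f(χ) = [-31*χ**2/15 + 4*χ/31 - 4/3] / (χ - a').
Simple pole: residue = g(a) at a = (-1/6) + ((1/6)*sqrt(35))*i, which is (1141/2790) - ((4997/97650)*sqrt(35))*i.
List the singular points by increasing real part (a conjugate pair: the negative imaginary part first).


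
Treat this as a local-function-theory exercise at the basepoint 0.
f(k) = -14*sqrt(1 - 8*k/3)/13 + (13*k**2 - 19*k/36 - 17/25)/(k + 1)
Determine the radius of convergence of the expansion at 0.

The radius of convergence is 3/8.

Denominator factor (k + 1): pole of order 1 at -1, modulus 1.
Branch term (-14/13)*sqrt(1 - k/(3/8)): its argument vanishes at k = 3/8, a square-root branch point, modulus 3/8.
The radius of convergence is the smallest modulus among the singular points: 3/8.


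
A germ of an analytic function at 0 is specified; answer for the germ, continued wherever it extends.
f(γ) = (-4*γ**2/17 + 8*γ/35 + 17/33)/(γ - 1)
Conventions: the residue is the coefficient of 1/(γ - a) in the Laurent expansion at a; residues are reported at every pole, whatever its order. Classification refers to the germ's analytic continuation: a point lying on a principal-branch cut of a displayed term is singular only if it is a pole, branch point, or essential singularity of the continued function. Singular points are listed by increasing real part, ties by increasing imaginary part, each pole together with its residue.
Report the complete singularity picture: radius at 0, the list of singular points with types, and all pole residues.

Radius of convergence at 0: 1.
At 1: a pole of order 1; residue 9983/19635.

Denominator factor (γ - 1): pole of order 1 at 1, modulus 1.
The radius of convergence is the smallest modulus among the singular points: 1.
At the order-1 pole 1 set g(γ) = (γ - (1))*f(γ) = -4*γ**2/17 + 8*γ/35 + 17/33.
Simple pole: residue = g(a) at a = 1, which is 9983/19635.


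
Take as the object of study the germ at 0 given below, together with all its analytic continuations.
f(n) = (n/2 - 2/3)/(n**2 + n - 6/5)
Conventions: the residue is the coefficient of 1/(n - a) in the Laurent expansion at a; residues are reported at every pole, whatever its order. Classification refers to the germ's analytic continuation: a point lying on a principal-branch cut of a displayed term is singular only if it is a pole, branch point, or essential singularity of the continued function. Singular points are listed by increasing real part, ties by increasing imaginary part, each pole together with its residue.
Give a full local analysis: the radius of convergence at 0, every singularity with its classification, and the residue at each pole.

Radius of convergence at 0: -1/2 + (1/10)*sqrt(145).
At -1/2 - (1/10)*sqrt(145): a pole of order 1; residue 1/4 + (11/348)*sqrt(145).
At -1/2 + (1/10)*sqrt(145): a pole of order 1; residue 1/4 - (11/348)*sqrt(145).

Denominator factor (n**2 + n - 6/5): discriminant 29/5, real irrational roots -1/2 + (1/10)*sqrt(145) and -1/2 - (1/10)*sqrt(145); poles of order 1, moduli -1/2 + (1/10)*sqrt(145) and 1/2 + (1/10)*sqrt(145).
The radius of convergence is the smallest modulus among the singular points: -1/2 + (1/10)*sqrt(145).
The factor n**2 + n - 6/5 splits as (n - a)(n - a') with a = -1/2 - (1/10)*sqrt(145), a' = -1/2 + (1/10)*sqrt(145). At the order-1 pole a set g(n) = (n - a)*f(n) = [n/2 - 2/3] / (n - a').
Simple pole: residue = g(a) at a = -1/2 - (1/10)*sqrt(145), which is 1/4 + (11/348)*sqrt(145).
The factor n**2 + n - 6/5 splits as (n - a)(n - a') with a = -1/2 + (1/10)*sqrt(145), a' = -1/2 - (1/10)*sqrt(145). At the order-1 pole a set g(n) = (n - a)*f(n) = [n/2 - 2/3] / (n - a').
Simple pole: residue = g(a) at a = -1/2 + (1/10)*sqrt(145), which is 1/4 - (11/348)*sqrt(145).
List the singular points by increasing real part (a conjugate pair: the negative imaginary part first).


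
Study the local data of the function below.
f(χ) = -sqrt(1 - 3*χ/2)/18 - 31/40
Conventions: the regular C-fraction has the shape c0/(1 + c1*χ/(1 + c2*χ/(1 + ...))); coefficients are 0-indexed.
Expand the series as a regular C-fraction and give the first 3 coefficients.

The regular C-fraction coefficients are [-299/360, 15/299, -1017/2392].

Taylor coefficients (expand at 0): a_0 = -299/360, a_1 = 1/24, a_2 = 1/64.
c0 = a_0 = -299/360. Peel one level at a time: if S = 1 + c*χ/S' with S'(0) = 1, then c is the χ-coefficient of S and S' = c*χ/(S - 1).
S_1 = c0/f = 1 + (15/299)*χ + (15255/715208)*χ^2 + ...; c1 = 15/299.
S_2 = c1*χ/(S_1 - 1) = 1 + (-1017/2392)*χ + ...; c2 = -1017/2392.


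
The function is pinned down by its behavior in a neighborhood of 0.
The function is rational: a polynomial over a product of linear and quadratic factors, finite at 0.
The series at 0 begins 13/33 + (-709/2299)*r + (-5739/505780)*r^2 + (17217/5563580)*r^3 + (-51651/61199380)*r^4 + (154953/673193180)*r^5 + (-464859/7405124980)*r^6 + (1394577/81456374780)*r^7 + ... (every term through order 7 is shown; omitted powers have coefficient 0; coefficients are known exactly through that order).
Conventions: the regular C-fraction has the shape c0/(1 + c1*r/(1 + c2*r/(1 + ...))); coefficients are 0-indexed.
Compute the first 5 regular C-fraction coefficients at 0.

The regular C-fraction coefficients are [13/33, 2127/2717, -2870763/3502460, 26933127/1938448540, 40413/136703].

Taylor coefficients (read off): a_0 = 13/33, a_1 = -709/2299, a_2 = -5739/505780, a_3 = 17217/5563580, a_4 = -51651/61199380.
c0 = a_0 = 13/33. Peel one level at a time: if S = 1 + c*r/S' with S'(0) = 1, then c is the r-coefficient of S and S' = c*r/(S - 1).
S_1 = c0/f = 1 + (2127/2717)*r + (8612289/13421980)*r^2 + ...; c1 = 2127/2717.
S_2 = c1*r/(S_1 - 1) = 1 + (-2870763/3502460)*r + (2289861/201072400)*r^2 + ...; c2 = -2870763/3502460.
S_3 = c2*r/(S_2 - 1) = 1 + (26933127/1938448540)*r + (-1535188239/373754204180)*r^2 + ...; c3 = 26933127/1938448540.
S_4 = c3*r/(S_3 - 1) = 1 + (40413/136703)*r + ...; c4 = 40413/136703.
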